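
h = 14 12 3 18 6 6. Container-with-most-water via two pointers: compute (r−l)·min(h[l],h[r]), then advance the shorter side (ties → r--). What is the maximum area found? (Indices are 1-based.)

[1,6] min(14,6)*5=30 best=30 * → r--
[1,5] min(14,6)*4=24 best=30 → r--
[1,4] min(14,18)*3=42 best=42 * → l++
[2,4] min(12,18)*2=24 best=42 → l++
[3,4] min(3,18)*1=3 best=42 → l++

max area = 42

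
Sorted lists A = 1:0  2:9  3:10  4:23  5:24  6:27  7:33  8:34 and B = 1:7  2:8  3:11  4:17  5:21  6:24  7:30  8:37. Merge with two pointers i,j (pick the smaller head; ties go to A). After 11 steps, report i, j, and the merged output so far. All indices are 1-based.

i=6, j=7, merged so far=[0, 7, 8, 9, 10, 11, 17, 21, 23, 24, 24]

i=1 j=1: A[i]=0<=B[j]=7 take 0, i++
i=2 j=1: A[i]=9>B[j]=7 take 7, j++
i=2 j=2: A[i]=9>B[j]=8 take 8, j++
i=2 j=3: A[i]=9<=B[j]=11 take 9, i++
i=3 j=3: A[i]=10<=B[j]=11 take 10, i++
i=4 j=3: A[i]=23>B[j]=11 take 11, j++
i=4 j=4: A[i]=23>B[j]=17 take 17, j++
i=4 j=5: A[i]=23>B[j]=21 take 21, j++
i=4 j=6: A[i]=23<=B[j]=24 take 23, i++
i=5 j=6: A[i]=24<=B[j]=24 take 24, i++
i=6 j=6: A[i]=27>B[j]=24 take 24, j++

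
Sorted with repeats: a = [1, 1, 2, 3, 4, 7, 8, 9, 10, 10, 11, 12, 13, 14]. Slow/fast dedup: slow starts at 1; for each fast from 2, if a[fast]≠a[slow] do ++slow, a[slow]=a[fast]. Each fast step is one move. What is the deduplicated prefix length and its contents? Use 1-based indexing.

slow=1 fast=2: a[fast]=1=a[slow] dup, fast++
slow=1 fast=3: a[fast]=2≠a[slow]=1 write a[2]=2, slow++,fast++
slow=2 fast=4: a[fast]=3≠a[slow]=2 write a[3]=3, slow++,fast++
slow=3 fast=5: a[fast]=4≠a[slow]=3 write a[4]=4, slow++,fast++
slow=4 fast=6: a[fast]=7≠a[slow]=4 write a[5]=7, slow++,fast++
slow=5 fast=7: a[fast]=8≠a[slow]=7 write a[6]=8, slow++,fast++
slow=6 fast=8: a[fast]=9≠a[slow]=8 write a[7]=9, slow++,fast++
slow=7 fast=9: a[fast]=10≠a[slow]=9 write a[8]=10, slow++,fast++
slow=8 fast=10: a[fast]=10=a[slow] dup, fast++
slow=8 fast=11: a[fast]=11≠a[slow]=10 write a[9]=11, slow++,fast++
slow=9 fast=12: a[fast]=12≠a[slow]=11 write a[10]=12, slow++,fast++
slow=10 fast=13: a[fast]=13≠a[slow]=12 write a[11]=13, slow++,fast++
slow=11 fast=14: a[fast]=14≠a[slow]=13 write a[12]=14, slow++,fast++

length 12; prefix = [1, 2, 3, 4, 7, 8, 9, 10, 11, 12, 13, 14]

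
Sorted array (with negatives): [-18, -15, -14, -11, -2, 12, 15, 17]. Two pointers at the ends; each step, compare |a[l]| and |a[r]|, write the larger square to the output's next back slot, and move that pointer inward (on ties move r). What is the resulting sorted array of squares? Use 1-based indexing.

[4, 121, 144, 196, 225, 225, 289, 324]

[1,8] |-18|>|17| out[8]=324 → l++
[2,8] |-15|<=|17| out[7]=289 → r--
[2,7] |-15|<=|15| out[6]=225 → r--
[2,6] |-15|>|12| out[5]=225 → l++
[3,6] |-14|>|12| out[4]=196 → l++
[4,6] |-11|<=|12| out[3]=144 → r--
[4,5] |-11|>|-2| out[2]=121 → l++
[5,5] |-2|<=|-2| out[1]=4 → r--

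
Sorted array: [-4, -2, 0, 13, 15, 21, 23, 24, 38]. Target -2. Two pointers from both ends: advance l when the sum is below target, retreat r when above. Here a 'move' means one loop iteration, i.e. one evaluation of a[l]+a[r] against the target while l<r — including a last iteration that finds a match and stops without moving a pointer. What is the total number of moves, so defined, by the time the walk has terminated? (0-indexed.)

8 moves

[0,8] -4+38=34 >-2 → r--
[0,7] -4+24=20 >-2 → r--
[0,6] -4+23=19 >-2 → r--
[0,5] -4+21=17 >-2 → r--
[0,4] -4+15=11 >-2 → r--
[0,3] -4+13=9 >-2 → r--
[0,2] -4+0=-4 <-2 → l++
[1,2] -2+0=-2 → found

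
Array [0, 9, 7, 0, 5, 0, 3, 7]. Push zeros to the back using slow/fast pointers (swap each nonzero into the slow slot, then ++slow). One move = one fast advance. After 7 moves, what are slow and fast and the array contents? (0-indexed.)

slow=0 fast=0: a[fast]=0, fast++
slow=0 fast=1: a[fast]=9≠0 swap→a[0]=9, slow++,fast++
slow=1 fast=2: a[fast]=7≠0 swap→a[1]=7, slow++,fast++
slow=2 fast=3: a[fast]=0, fast++
slow=2 fast=4: a[fast]=5≠0 swap→a[2]=5, slow++,fast++
slow=3 fast=5: a[fast]=0, fast++
slow=3 fast=6: a[fast]=3≠0 swap→a[3]=3, slow++,fast++

slow=4, fast=7, a=[9, 7, 5, 3, 0, 0, 0, 7]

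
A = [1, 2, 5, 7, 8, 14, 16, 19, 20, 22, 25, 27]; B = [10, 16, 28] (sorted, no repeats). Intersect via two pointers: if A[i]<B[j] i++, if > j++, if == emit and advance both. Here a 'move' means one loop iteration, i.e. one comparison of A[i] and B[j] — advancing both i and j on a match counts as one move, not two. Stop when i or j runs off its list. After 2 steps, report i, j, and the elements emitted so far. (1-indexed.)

[i=1,j=1] 1<10 → i++
[i=2,j=1] 2<10 → i++

i=3, j=1, emitted=[]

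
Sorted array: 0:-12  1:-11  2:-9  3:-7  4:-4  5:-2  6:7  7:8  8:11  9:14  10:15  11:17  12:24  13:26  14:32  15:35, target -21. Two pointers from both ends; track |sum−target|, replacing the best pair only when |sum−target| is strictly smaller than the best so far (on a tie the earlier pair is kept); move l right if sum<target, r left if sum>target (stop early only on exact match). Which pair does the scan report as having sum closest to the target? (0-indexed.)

[0,15] -12+35=23 d=44 * → r--
[0,14] -12+32=20 d=41 * → r--
[0,13] -12+26=14 d=35 * → r--
[0,12] -12+24=12 d=33 * → r--
[0,11] -12+17=5 d=26 * → r--
[0,10] -12+15=3 d=24 * → r--
[0,9] -12+14=2 d=23 * → r--
[0,8] -12+11=-1 d=20 * → r--
[0,7] -12+8=-4 d=17 * → r--
[0,6] -12+7=-5 d=16 * → r--
[0,5] -12+-2=-14 d=7 * → r--
[0,4] -12+-4=-16 d=5 * → r--
[0,3] -12+-7=-19 d=2 * → r--
[0,2] -12+-9=-21 d=0 * → stop

pair (-12, -9) with sum -21 (|Δ|=0)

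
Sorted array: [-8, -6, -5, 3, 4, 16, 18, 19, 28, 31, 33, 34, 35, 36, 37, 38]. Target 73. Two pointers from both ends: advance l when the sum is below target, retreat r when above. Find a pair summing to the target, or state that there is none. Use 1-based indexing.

(35, 38)

[1,16] -8+38=30 <73 → l++
[2,16] -6+38=32 <73 → l++
[3,16] -5+38=33 <73 → l++
[4,16] 3+38=41 <73 → l++
[5,16] 4+38=42 <73 → l++
[6,16] 16+38=54 <73 → l++
[7,16] 18+38=56 <73 → l++
[8,16] 19+38=57 <73 → l++
[9,16] 28+38=66 <73 → l++
[10,16] 31+38=69 <73 → l++
[11,16] 33+38=71 <73 → l++
[12,16] 34+38=72 <73 → l++
[13,16] 35+38=73 → found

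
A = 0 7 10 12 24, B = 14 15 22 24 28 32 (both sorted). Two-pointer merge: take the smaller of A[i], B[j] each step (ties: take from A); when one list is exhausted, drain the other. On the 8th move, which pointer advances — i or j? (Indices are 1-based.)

i=1 j=1: A[i]=0<=B[j]=14 take 0, i++
i=2 j=1: A[i]=7<=B[j]=14 take 7, i++
i=3 j=1: A[i]=10<=B[j]=14 take 10, i++
i=4 j=1: A[i]=12<=B[j]=14 take 12, i++
i=5 j=1: A[i]=24>B[j]=14 take 14, j++
i=5 j=2: A[i]=24>B[j]=15 take 15, j++
i=5 j=3: A[i]=24>B[j]=22 take 22, j++
i=5 j=4: A[i]=24<=B[j]=24 take 24, i++

i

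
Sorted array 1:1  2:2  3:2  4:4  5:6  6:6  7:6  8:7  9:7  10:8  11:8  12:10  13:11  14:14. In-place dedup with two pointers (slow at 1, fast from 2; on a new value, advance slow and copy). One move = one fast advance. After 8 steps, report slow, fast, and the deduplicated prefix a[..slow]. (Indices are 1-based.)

slow=5, fast=10, prefix=[1, 2, 4, 6, 7]

slow=1 fast=2: a[fast]=2≠a[slow]=1 write a[2]=2, slow++,fast++
slow=2 fast=3: a[fast]=2=a[slow] dup, fast++
slow=2 fast=4: a[fast]=4≠a[slow]=2 write a[3]=4, slow++,fast++
slow=3 fast=5: a[fast]=6≠a[slow]=4 write a[4]=6, slow++,fast++
slow=4 fast=6: a[fast]=6=a[slow] dup, fast++
slow=4 fast=7: a[fast]=6=a[slow] dup, fast++
slow=4 fast=8: a[fast]=7≠a[slow]=6 write a[5]=7, slow++,fast++
slow=5 fast=9: a[fast]=7=a[slow] dup, fast++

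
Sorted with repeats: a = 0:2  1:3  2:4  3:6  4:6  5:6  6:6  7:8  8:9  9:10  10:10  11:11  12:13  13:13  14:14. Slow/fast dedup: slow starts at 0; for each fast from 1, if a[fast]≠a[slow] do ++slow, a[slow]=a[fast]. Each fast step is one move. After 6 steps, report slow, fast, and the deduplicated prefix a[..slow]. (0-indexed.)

(s=0,f=1) a[fast]=3≠a[slow]=2 write a[1]=3 → slow++,fast++
(s=1,f=2) a[fast]=4≠a[slow]=3 write a[2]=4 → slow++,fast++
(s=2,f=3) a[fast]=6≠a[slow]=4 write a[3]=6 → slow++,fast++
(s=3,f=4) a[fast]=6=a[slow] dup → fast++
(s=3,f=5) a[fast]=6=a[slow] dup → fast++
(s=3,f=6) a[fast]=6=a[slow] dup → fast++

slow=3, fast=7, prefix=[2, 3, 4, 6]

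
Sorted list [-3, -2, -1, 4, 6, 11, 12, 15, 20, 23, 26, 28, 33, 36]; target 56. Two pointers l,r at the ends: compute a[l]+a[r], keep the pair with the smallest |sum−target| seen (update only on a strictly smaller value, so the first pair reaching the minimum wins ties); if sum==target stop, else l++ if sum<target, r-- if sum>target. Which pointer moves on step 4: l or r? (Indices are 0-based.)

l=0 r=13: -3+36=33 d=23 *, l++
l=1 r=13: -2+36=34 d=22 *, l++
l=2 r=13: -1+36=35 d=21 *, l++
l=3 r=13: 4+36=40 d=16 *, l++

l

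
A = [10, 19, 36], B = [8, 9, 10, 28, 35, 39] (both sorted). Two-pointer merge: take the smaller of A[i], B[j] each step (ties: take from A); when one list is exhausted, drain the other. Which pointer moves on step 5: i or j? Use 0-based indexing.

[i=0,j=0] A[i]=10>B[j]=8 take 8 → j++
[i=0,j=1] A[i]=10>B[j]=9 take 9 → j++
[i=0,j=2] A[i]=10<=B[j]=10 take 10 → i++
[i=1,j=2] A[i]=19>B[j]=10 take 10 → j++
[i=1,j=3] A[i]=19<=B[j]=28 take 19 → i++

i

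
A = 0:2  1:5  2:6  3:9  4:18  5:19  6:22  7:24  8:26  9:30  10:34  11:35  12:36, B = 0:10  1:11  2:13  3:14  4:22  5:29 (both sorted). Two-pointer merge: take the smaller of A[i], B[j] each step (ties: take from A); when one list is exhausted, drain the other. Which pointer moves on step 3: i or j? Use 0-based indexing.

[i=0,j=0] A[i]=2<=B[j]=10 take 2 → i++
[i=1,j=0] A[i]=5<=B[j]=10 take 5 → i++
[i=2,j=0] A[i]=6<=B[j]=10 take 6 → i++

i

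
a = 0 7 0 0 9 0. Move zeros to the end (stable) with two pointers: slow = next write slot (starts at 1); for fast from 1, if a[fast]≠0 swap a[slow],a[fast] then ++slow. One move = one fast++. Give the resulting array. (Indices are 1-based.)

slow=1 fast=1: a[fast]=0, fast++
slow=1 fast=2: a[fast]=7≠0 swap→a[1]=7, slow++,fast++
slow=2 fast=3: a[fast]=0, fast++
slow=2 fast=4: a[fast]=0, fast++
slow=2 fast=5: a[fast]=9≠0 swap→a[2]=9, slow++,fast++
slow=3 fast=6: a[fast]=0, fast++

[7, 9, 0, 0, 0, 0]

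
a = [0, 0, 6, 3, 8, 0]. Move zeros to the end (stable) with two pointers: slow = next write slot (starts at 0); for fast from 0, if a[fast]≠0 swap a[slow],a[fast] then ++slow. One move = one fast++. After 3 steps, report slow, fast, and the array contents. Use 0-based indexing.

(s=0,f=0) a[fast]=0 → fast++
(s=0,f=1) a[fast]=0 → fast++
(s=0,f=2) a[fast]=6≠0 swap→a[0]=6 → slow++,fast++

slow=1, fast=3, a=[6, 0, 0, 3, 8, 0]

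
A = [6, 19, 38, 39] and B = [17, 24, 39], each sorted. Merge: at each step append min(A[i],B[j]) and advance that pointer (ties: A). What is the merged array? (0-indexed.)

[6, 17, 19, 24, 38, 39, 39]

i=0 j=0: A[i]=6<=B[j]=17 take 6, i++
i=1 j=0: A[i]=19>B[j]=17 take 17, j++
i=1 j=1: A[i]=19<=B[j]=24 take 19, i++
i=2 j=1: A[i]=38>B[j]=24 take 24, j++
i=2 j=2: A[i]=38<=B[j]=39 take 38, i++
i=3 j=2: A[i]=39<=B[j]=39 take 39, i++
i=4 j=2: A done, take B[j]=39, j++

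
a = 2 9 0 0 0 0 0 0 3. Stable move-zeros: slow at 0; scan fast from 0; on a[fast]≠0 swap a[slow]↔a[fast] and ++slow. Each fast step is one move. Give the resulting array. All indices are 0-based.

slow=0 fast=0: a[fast]=2≠0 swap→a[0]=2, slow++,fast++
slow=1 fast=1: a[fast]=9≠0 swap→a[1]=9, slow++,fast++
slow=2 fast=2: a[fast]=0, fast++
slow=2 fast=3: a[fast]=0, fast++
slow=2 fast=4: a[fast]=0, fast++
slow=2 fast=5: a[fast]=0, fast++
slow=2 fast=6: a[fast]=0, fast++
slow=2 fast=7: a[fast]=0, fast++
slow=2 fast=8: a[fast]=3≠0 swap→a[2]=3, slow++,fast++

[2, 9, 3, 0, 0, 0, 0, 0, 0]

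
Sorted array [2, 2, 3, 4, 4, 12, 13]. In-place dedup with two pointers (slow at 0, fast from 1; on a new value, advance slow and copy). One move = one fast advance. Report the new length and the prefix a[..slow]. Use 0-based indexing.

(s=0,f=1) a[fast]=2=a[slow] dup → fast++
(s=0,f=2) a[fast]=3≠a[slow]=2 write a[1]=3 → slow++,fast++
(s=1,f=3) a[fast]=4≠a[slow]=3 write a[2]=4 → slow++,fast++
(s=2,f=4) a[fast]=4=a[slow] dup → fast++
(s=2,f=5) a[fast]=12≠a[slow]=4 write a[3]=12 → slow++,fast++
(s=3,f=6) a[fast]=13≠a[slow]=12 write a[4]=13 → slow++,fast++

length 5; prefix = [2, 3, 4, 12, 13]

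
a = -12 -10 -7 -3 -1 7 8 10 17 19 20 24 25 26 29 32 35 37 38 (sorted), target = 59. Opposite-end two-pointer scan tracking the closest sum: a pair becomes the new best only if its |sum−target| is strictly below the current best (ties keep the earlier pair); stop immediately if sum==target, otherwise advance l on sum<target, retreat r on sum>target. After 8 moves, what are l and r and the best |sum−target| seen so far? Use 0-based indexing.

l=0 r=18: -12+38=26 d=33 *, l++
l=1 r=18: -10+38=28 d=31 *, l++
l=2 r=18: -7+38=31 d=28 *, l++
l=3 r=18: -3+38=35 d=24 *, l++
l=4 r=18: -1+38=37 d=22 *, l++
l=5 r=18: 7+38=45 d=14 *, l++
l=6 r=18: 8+38=46 d=13 *, l++
l=7 r=18: 10+38=48 d=11 *, l++

l=8, r=18, best |Δ|=11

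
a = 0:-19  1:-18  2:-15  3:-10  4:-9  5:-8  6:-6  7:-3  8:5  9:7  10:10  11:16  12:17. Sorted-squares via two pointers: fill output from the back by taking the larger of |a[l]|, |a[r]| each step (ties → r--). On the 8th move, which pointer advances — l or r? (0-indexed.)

l=0 r=12: |-19|>|17| out[12]=361, l++
l=1 r=12: |-18|>|17| out[11]=324, l++
l=2 r=12: |-15|<=|17| out[10]=289, r--
l=2 r=11: |-15|<=|16| out[9]=256, r--
l=2 r=10: |-15|>|10| out[8]=225, l++
l=3 r=10: |-10|<=|10| out[7]=100, r--
l=3 r=9: |-10|>|7| out[6]=100, l++
l=4 r=9: |-9|>|7| out[5]=81, l++

l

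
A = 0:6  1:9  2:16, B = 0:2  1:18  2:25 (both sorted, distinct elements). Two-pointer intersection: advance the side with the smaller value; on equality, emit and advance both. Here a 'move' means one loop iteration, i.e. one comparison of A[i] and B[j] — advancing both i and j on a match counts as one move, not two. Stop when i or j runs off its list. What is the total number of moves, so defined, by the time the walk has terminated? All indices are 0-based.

4 moves

[i=0,j=0] 6>2 → j++
[i=0,j=1] 6<18 → i++
[i=1,j=1] 9<18 → i++
[i=2,j=1] 16<18 → i++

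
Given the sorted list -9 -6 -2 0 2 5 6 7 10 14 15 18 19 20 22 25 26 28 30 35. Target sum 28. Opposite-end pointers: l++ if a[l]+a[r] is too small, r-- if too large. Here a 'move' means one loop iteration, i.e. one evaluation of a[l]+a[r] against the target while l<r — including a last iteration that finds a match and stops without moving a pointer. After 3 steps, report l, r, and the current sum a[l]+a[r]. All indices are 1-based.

[1,20] -9+35=26 <28 → l++
[2,20] -6+35=29 >28 → r--
[2,19] -6+30=24 <28 → l++

l=3, r=19, sum=28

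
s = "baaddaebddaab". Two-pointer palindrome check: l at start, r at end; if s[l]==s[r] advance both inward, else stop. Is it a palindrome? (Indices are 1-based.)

[1,13] 'b'=='b' → l++,r--
[2,12] 'a'=='a' → l++,r--
[3,11] 'a'=='a' → l++,r--
[4,10] 'd'=='d' → l++,r--
[5,9] 'd'=='d' → l++,r--
[6,8] 'a'!='b' → stop

not a palindrome (mismatch at 6,8)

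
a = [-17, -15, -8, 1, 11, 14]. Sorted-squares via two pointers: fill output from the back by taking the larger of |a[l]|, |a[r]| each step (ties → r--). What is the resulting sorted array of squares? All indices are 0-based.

l=0 r=5: |-17|>|14| out[5]=289, l++
l=1 r=5: |-15|>|14| out[4]=225, l++
l=2 r=5: |-8|<=|14| out[3]=196, r--
l=2 r=4: |-8|<=|11| out[2]=121, r--
l=2 r=3: |-8|>|1| out[1]=64, l++
l=3 r=3: |1|<=|1| out[0]=1, r--

[1, 64, 121, 196, 225, 289]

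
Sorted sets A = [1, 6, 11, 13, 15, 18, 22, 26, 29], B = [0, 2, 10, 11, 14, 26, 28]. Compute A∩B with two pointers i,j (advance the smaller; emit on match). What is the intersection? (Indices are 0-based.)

intersection = [11, 26]

i=0 j=0: 1>0, j++
i=0 j=1: 1<2, i++
i=1 j=1: 6>2, j++
i=1 j=2: 6<10, i++
i=2 j=2: 11>10, j++
i=2 j=3: 11==11 emit, i++,j++
i=3 j=4: 13<14, i++
i=4 j=4: 15>14, j++
i=4 j=5: 15<26, i++
i=5 j=5: 18<26, i++
i=6 j=5: 22<26, i++
i=7 j=5: 26==26 emit, i++,j++
i=8 j=6: 29>28, j++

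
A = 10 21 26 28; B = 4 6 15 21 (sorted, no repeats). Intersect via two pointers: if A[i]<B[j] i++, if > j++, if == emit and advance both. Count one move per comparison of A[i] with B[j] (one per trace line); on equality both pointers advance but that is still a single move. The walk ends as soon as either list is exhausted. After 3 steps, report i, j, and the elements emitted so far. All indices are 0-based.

[i=0,j=0] 10>4 → j++
[i=0,j=1] 10>6 → j++
[i=0,j=2] 10<15 → i++

i=1, j=2, emitted=[]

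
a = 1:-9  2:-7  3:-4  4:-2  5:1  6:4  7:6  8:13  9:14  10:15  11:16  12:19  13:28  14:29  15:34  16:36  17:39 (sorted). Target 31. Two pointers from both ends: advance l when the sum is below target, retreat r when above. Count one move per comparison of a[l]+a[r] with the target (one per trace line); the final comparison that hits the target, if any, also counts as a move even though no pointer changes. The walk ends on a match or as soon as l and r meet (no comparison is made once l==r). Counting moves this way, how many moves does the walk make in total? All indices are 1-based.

16 moves

[1,17] -9+39=30 <31 → l++
[2,17] -7+39=32 >31 → r--
[2,16] -7+36=29 <31 → l++
[3,16] -4+36=32 >31 → r--
[3,15] -4+34=30 <31 → l++
[4,15] -2+34=32 >31 → r--
[4,14] -2+29=27 <31 → l++
[5,14] 1+29=30 <31 → l++
[6,14] 4+29=33 >31 → r--
[6,13] 4+28=32 >31 → r--
[6,12] 4+19=23 <31 → l++
[7,12] 6+19=25 <31 → l++
[8,12] 13+19=32 >31 → r--
[8,11] 13+16=29 <31 → l++
[9,11] 14+16=30 <31 → l++
[10,11] 15+16=31 → found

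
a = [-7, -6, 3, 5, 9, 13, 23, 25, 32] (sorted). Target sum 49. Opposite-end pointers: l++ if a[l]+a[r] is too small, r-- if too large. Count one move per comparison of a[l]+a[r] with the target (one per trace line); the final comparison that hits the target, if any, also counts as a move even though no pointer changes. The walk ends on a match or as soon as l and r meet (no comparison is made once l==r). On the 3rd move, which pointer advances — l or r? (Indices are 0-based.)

l

[0,8] -7+32=25 <49 → l++
[1,8] -6+32=26 <49 → l++
[2,8] 3+32=35 <49 → l++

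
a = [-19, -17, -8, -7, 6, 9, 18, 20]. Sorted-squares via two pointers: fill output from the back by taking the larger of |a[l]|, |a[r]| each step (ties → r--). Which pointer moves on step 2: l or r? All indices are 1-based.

l

l=1 r=8: |-19|<=|20| out[8]=400, r--
l=1 r=7: |-19|>|18| out[7]=361, l++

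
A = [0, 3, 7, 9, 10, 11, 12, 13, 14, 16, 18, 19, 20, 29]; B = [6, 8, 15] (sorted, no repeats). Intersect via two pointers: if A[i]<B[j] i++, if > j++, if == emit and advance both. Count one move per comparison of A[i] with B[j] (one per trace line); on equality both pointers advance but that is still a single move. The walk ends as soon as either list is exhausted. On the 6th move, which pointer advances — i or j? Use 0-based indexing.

i=0 j=0: 0<6, i++
i=1 j=0: 3<6, i++
i=2 j=0: 7>6, j++
i=2 j=1: 7<8, i++
i=3 j=1: 9>8, j++
i=3 j=2: 9<15, i++

i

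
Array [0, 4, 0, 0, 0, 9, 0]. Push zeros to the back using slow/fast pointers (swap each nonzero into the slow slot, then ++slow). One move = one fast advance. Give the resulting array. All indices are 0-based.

(s=0,f=0) a[fast]=0 → fast++
(s=0,f=1) a[fast]=4≠0 swap→a[0]=4 → slow++,fast++
(s=1,f=2) a[fast]=0 → fast++
(s=1,f=3) a[fast]=0 → fast++
(s=1,f=4) a[fast]=0 → fast++
(s=1,f=5) a[fast]=9≠0 swap→a[1]=9 → slow++,fast++
(s=2,f=6) a[fast]=0 → fast++

[4, 9, 0, 0, 0, 0, 0]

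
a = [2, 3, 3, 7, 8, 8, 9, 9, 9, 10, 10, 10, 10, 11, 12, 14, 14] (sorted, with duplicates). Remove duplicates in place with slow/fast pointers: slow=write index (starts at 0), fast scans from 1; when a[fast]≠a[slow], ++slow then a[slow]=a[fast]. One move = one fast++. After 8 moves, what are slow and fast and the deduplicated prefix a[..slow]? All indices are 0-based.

slow=4, fast=9, prefix=[2, 3, 7, 8, 9]

(s=0,f=1) a[fast]=3≠a[slow]=2 write a[1]=3 → slow++,fast++
(s=1,f=2) a[fast]=3=a[slow] dup → fast++
(s=1,f=3) a[fast]=7≠a[slow]=3 write a[2]=7 → slow++,fast++
(s=2,f=4) a[fast]=8≠a[slow]=7 write a[3]=8 → slow++,fast++
(s=3,f=5) a[fast]=8=a[slow] dup → fast++
(s=3,f=6) a[fast]=9≠a[slow]=8 write a[4]=9 → slow++,fast++
(s=4,f=7) a[fast]=9=a[slow] dup → fast++
(s=4,f=8) a[fast]=9=a[slow] dup → fast++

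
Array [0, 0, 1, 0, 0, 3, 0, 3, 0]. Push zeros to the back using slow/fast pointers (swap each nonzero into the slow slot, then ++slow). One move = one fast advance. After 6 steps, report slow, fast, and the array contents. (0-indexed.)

slow=2, fast=6, a=[1, 3, 0, 0, 0, 0, 0, 3, 0]

slow=0 fast=0: a[fast]=0, fast++
slow=0 fast=1: a[fast]=0, fast++
slow=0 fast=2: a[fast]=1≠0 swap→a[0]=1, slow++,fast++
slow=1 fast=3: a[fast]=0, fast++
slow=1 fast=4: a[fast]=0, fast++
slow=1 fast=5: a[fast]=3≠0 swap→a[1]=3, slow++,fast++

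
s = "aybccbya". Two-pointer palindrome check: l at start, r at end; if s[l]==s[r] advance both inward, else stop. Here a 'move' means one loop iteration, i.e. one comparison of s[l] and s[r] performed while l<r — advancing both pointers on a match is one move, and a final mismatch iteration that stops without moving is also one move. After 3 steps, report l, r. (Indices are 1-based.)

[1,8] 'a'=='a' → l++,r--
[2,7] 'y'=='y' → l++,r--
[3,6] 'b'=='b' → l++,r--

l=4, r=5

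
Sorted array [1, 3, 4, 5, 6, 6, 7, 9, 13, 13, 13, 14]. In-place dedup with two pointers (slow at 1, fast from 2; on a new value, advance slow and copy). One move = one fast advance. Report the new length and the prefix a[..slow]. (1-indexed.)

length 9; prefix = [1, 3, 4, 5, 6, 7, 9, 13, 14]

slow=1 fast=2: a[fast]=3≠a[slow]=1 write a[2]=3, slow++,fast++
slow=2 fast=3: a[fast]=4≠a[slow]=3 write a[3]=4, slow++,fast++
slow=3 fast=4: a[fast]=5≠a[slow]=4 write a[4]=5, slow++,fast++
slow=4 fast=5: a[fast]=6≠a[slow]=5 write a[5]=6, slow++,fast++
slow=5 fast=6: a[fast]=6=a[slow] dup, fast++
slow=5 fast=7: a[fast]=7≠a[slow]=6 write a[6]=7, slow++,fast++
slow=6 fast=8: a[fast]=9≠a[slow]=7 write a[7]=9, slow++,fast++
slow=7 fast=9: a[fast]=13≠a[slow]=9 write a[8]=13, slow++,fast++
slow=8 fast=10: a[fast]=13=a[slow] dup, fast++
slow=8 fast=11: a[fast]=13=a[slow] dup, fast++
slow=8 fast=12: a[fast]=14≠a[slow]=13 write a[9]=14, slow++,fast++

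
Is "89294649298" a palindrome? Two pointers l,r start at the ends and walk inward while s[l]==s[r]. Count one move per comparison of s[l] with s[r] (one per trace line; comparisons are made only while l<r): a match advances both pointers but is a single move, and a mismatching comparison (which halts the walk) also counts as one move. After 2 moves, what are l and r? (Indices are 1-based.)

l=3, r=9

[1,11] '8'=='8' → l++,r--
[2,10] '9'=='9' → l++,r--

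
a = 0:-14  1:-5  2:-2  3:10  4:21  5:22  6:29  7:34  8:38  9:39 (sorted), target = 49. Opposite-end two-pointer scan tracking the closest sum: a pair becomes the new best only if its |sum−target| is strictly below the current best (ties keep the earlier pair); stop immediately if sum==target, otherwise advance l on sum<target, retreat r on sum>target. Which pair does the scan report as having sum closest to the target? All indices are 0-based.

pair (10, 39) with sum 49 (|Δ|=0)

[0,9] -14+39=25 d=24 * → l++
[1,9] -5+39=34 d=15 * → l++
[2,9] -2+39=37 d=12 * → l++
[3,9] 10+39=49 d=0 * → stop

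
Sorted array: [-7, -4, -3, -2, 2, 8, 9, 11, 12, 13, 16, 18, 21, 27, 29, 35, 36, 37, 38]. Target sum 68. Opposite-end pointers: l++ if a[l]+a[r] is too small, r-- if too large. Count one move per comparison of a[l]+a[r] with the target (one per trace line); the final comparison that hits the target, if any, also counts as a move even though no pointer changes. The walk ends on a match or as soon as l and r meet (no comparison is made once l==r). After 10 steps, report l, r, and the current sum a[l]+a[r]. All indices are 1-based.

l=11, r=19, sum=54

[1,19] -7+38=31 <68 → l++
[2,19] -4+38=34 <68 → l++
[3,19] -3+38=35 <68 → l++
[4,19] -2+38=36 <68 → l++
[5,19] 2+38=40 <68 → l++
[6,19] 8+38=46 <68 → l++
[7,19] 9+38=47 <68 → l++
[8,19] 11+38=49 <68 → l++
[9,19] 12+38=50 <68 → l++
[10,19] 13+38=51 <68 → l++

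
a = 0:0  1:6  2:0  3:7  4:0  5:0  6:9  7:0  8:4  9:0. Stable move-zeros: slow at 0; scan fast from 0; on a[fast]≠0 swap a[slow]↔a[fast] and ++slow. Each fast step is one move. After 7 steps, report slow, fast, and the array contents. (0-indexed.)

slow=3, fast=7, a=[6, 7, 9, 0, 0, 0, 0, 0, 4, 0]

slow=0 fast=0: a[fast]=0, fast++
slow=0 fast=1: a[fast]=6≠0 swap→a[0]=6, slow++,fast++
slow=1 fast=2: a[fast]=0, fast++
slow=1 fast=3: a[fast]=7≠0 swap→a[1]=7, slow++,fast++
slow=2 fast=4: a[fast]=0, fast++
slow=2 fast=5: a[fast]=0, fast++
slow=2 fast=6: a[fast]=9≠0 swap→a[2]=9, slow++,fast++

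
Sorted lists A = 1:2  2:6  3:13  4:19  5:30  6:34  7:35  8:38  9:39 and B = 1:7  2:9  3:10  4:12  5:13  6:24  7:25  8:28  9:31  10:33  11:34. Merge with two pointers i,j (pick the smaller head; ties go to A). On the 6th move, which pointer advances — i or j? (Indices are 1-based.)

i=1 j=1: A[i]=2<=B[j]=7 take 2, i++
i=2 j=1: A[i]=6<=B[j]=7 take 6, i++
i=3 j=1: A[i]=13>B[j]=7 take 7, j++
i=3 j=2: A[i]=13>B[j]=9 take 9, j++
i=3 j=3: A[i]=13>B[j]=10 take 10, j++
i=3 j=4: A[i]=13>B[j]=12 take 12, j++

j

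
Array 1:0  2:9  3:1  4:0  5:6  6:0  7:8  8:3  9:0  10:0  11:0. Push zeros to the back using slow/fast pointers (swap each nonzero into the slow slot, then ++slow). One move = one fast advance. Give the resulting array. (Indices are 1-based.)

[9, 1, 6, 8, 3, 0, 0, 0, 0, 0, 0]

slow=1 fast=1: a[fast]=0, fast++
slow=1 fast=2: a[fast]=9≠0 swap→a[1]=9, slow++,fast++
slow=2 fast=3: a[fast]=1≠0 swap→a[2]=1, slow++,fast++
slow=3 fast=4: a[fast]=0, fast++
slow=3 fast=5: a[fast]=6≠0 swap→a[3]=6, slow++,fast++
slow=4 fast=6: a[fast]=0, fast++
slow=4 fast=7: a[fast]=8≠0 swap→a[4]=8, slow++,fast++
slow=5 fast=8: a[fast]=3≠0 swap→a[5]=3, slow++,fast++
slow=6 fast=9: a[fast]=0, fast++
slow=6 fast=10: a[fast]=0, fast++
slow=6 fast=11: a[fast]=0, fast++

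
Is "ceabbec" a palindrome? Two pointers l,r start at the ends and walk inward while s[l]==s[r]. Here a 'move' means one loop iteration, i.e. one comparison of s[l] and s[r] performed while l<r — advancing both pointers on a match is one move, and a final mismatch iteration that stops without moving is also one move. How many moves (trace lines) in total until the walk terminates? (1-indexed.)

l=1 r=7: 'c'=='c', l++,r--
l=2 r=6: 'e'=='e', l++,r--
l=3 r=5: 'a'!='b', stop

3 moves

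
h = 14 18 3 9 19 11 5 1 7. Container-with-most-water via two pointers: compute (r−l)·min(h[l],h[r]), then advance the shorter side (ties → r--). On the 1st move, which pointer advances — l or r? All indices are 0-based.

l=0 r=8: min(14,7)*8=56 best=56 *, r--

r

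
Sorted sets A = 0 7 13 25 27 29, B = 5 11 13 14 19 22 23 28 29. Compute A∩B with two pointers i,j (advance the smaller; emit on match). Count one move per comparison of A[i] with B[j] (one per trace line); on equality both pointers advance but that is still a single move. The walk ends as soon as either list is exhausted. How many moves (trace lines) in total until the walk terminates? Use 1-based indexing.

i=1 j=1: 0<5, i++
i=2 j=1: 7>5, j++
i=2 j=2: 7<11, i++
i=3 j=2: 13>11, j++
i=3 j=3: 13==13 emit, i++,j++
i=4 j=4: 25>14, j++
i=4 j=5: 25>19, j++
i=4 j=6: 25>22, j++
i=4 j=7: 25>23, j++
i=4 j=8: 25<28, i++
i=5 j=8: 27<28, i++
i=6 j=8: 29>28, j++
i=6 j=9: 29==29 emit, i++,j++

13 moves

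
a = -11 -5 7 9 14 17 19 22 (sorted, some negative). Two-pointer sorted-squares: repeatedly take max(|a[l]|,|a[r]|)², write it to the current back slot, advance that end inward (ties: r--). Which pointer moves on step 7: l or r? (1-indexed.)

[1,8] |-11|<=|22| out[8]=484 → r--
[1,7] |-11|<=|19| out[7]=361 → r--
[1,6] |-11|<=|17| out[6]=289 → r--
[1,5] |-11|<=|14| out[5]=196 → r--
[1,4] |-11|>|9| out[4]=121 → l++
[2,4] |-5|<=|9| out[3]=81 → r--
[2,3] |-5|<=|7| out[2]=49 → r--

r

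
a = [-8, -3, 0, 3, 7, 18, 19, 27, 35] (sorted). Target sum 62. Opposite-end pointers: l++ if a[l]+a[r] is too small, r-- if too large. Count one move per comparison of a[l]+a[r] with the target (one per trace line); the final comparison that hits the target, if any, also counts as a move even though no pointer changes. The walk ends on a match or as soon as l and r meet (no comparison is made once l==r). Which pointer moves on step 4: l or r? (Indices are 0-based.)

l=0 r=8: -8+35=27 <62, l++
l=1 r=8: -3+35=32 <62, l++
l=2 r=8: 0+35=35 <62, l++
l=3 r=8: 3+35=38 <62, l++

l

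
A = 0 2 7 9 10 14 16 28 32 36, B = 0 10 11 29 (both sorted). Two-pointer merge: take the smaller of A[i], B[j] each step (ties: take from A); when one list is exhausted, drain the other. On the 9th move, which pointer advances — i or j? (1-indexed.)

[i=1,j=1] A[i]=0<=B[j]=0 take 0 → i++
[i=2,j=1] A[i]=2>B[j]=0 take 0 → j++
[i=2,j=2] A[i]=2<=B[j]=10 take 2 → i++
[i=3,j=2] A[i]=7<=B[j]=10 take 7 → i++
[i=4,j=2] A[i]=9<=B[j]=10 take 9 → i++
[i=5,j=2] A[i]=10<=B[j]=10 take 10 → i++
[i=6,j=2] A[i]=14>B[j]=10 take 10 → j++
[i=6,j=3] A[i]=14>B[j]=11 take 11 → j++
[i=6,j=4] A[i]=14<=B[j]=29 take 14 → i++

i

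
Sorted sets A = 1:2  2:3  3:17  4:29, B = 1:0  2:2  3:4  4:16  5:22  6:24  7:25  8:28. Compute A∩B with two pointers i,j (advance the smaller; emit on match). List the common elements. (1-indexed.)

intersection = [2]

i=1 j=1: 2>0, j++
i=1 j=2: 2==2 emit, i++,j++
i=2 j=3: 3<4, i++
i=3 j=3: 17>4, j++
i=3 j=4: 17>16, j++
i=3 j=5: 17<22, i++
i=4 j=5: 29>22, j++
i=4 j=6: 29>24, j++
i=4 j=7: 29>25, j++
i=4 j=8: 29>28, j++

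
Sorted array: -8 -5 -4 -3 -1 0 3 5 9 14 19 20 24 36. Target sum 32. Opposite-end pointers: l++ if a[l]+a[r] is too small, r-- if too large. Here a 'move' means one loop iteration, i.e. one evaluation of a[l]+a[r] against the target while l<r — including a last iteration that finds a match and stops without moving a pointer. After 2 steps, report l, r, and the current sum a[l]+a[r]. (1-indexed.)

l=3, r=14, sum=32

l=1 r=14: -8+36=28 <32, l++
l=2 r=14: -5+36=31 <32, l++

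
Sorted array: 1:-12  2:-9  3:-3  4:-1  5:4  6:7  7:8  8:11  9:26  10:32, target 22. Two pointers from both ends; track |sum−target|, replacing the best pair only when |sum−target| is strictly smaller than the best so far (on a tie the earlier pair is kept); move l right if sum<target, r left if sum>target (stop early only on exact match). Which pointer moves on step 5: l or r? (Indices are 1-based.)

[1,10] -12+32=20 d=2 * → l++
[2,10] -9+32=23 d=1 * → r--
[2,9] -9+26=17 d=5 → l++
[3,9] -3+26=23 d=1 → r--
[3,8] -3+11=8 d=14 → l++

l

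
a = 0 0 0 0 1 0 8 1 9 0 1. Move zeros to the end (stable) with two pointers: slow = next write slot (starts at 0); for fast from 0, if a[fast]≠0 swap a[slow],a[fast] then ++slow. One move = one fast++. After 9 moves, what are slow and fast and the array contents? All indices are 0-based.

slow=4, fast=9, a=[1, 8, 1, 9, 0, 0, 0, 0, 0, 0, 1]

(s=0,f=0) a[fast]=0 → fast++
(s=0,f=1) a[fast]=0 → fast++
(s=0,f=2) a[fast]=0 → fast++
(s=0,f=3) a[fast]=0 → fast++
(s=0,f=4) a[fast]=1≠0 swap→a[0]=1 → slow++,fast++
(s=1,f=5) a[fast]=0 → fast++
(s=1,f=6) a[fast]=8≠0 swap→a[1]=8 → slow++,fast++
(s=2,f=7) a[fast]=1≠0 swap→a[2]=1 → slow++,fast++
(s=3,f=8) a[fast]=9≠0 swap→a[3]=9 → slow++,fast++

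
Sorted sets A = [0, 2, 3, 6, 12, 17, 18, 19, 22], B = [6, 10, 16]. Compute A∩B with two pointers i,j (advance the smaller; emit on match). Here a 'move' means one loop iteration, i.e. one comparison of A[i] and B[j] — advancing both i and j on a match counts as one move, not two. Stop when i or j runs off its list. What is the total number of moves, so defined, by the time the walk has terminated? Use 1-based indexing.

[i=1,j=1] 0<6 → i++
[i=2,j=1] 2<6 → i++
[i=3,j=1] 3<6 → i++
[i=4,j=1] 6==6 emit → i++,j++
[i=5,j=2] 12>10 → j++
[i=5,j=3] 12<16 → i++
[i=6,j=3] 17>16 → j++

7 moves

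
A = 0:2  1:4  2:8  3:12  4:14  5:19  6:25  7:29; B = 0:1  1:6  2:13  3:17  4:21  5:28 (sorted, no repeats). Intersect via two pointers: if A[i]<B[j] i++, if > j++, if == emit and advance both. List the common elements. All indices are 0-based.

intersection = []

i=0 j=0: 2>1, j++
i=0 j=1: 2<6, i++
i=1 j=1: 4<6, i++
i=2 j=1: 8>6, j++
i=2 j=2: 8<13, i++
i=3 j=2: 12<13, i++
i=4 j=2: 14>13, j++
i=4 j=3: 14<17, i++
i=5 j=3: 19>17, j++
i=5 j=4: 19<21, i++
i=6 j=4: 25>21, j++
i=6 j=5: 25<28, i++
i=7 j=5: 29>28, j++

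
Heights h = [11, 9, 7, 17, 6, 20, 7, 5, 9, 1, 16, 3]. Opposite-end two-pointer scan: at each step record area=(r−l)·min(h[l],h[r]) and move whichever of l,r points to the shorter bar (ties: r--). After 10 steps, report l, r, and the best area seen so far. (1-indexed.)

l=5, r=6, best area=112

l=1 r=12: min(11,3)*11=33 best=33 *, r--
l=1 r=11: min(11,16)*10=110 best=110 *, l++
l=2 r=11: min(9,16)*9=81 best=110, l++
l=3 r=11: min(7,16)*8=56 best=110, l++
l=4 r=11: min(17,16)*7=112 best=112 *, r--
l=4 r=10: min(17,1)*6=6 best=112, r--
l=4 r=9: min(17,9)*5=45 best=112, r--
l=4 r=8: min(17,5)*4=20 best=112, r--
l=4 r=7: min(17,7)*3=21 best=112, r--
l=4 r=6: min(17,20)*2=34 best=112, l++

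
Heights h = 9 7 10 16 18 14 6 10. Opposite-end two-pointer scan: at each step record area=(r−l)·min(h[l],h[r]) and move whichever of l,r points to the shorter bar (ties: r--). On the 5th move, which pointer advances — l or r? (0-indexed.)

l

[0,7] min(9,10)*7=63 best=63 * → l++
[1,7] min(7,10)*6=42 best=63 → l++
[2,7] min(10,10)*5=50 best=63 → r--
[2,6] min(10,6)*4=24 best=63 → r--
[2,5] min(10,14)*3=30 best=63 → l++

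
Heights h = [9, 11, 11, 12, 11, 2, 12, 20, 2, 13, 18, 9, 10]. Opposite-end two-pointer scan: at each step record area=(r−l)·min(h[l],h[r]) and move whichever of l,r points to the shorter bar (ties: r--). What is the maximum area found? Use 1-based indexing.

max area = 110

l=1 r=13: min(9,10)*12=108 best=108 *, l++
l=2 r=13: min(11,10)*11=110 best=110 *, r--
l=2 r=12: min(11,9)*10=90 best=110, r--
l=2 r=11: min(11,18)*9=99 best=110, l++
l=3 r=11: min(11,18)*8=88 best=110, l++
l=4 r=11: min(12,18)*7=84 best=110, l++
l=5 r=11: min(11,18)*6=66 best=110, l++
l=6 r=11: min(2,18)*5=10 best=110, l++
l=7 r=11: min(12,18)*4=48 best=110, l++
l=8 r=11: min(20,18)*3=54 best=110, r--
l=8 r=10: min(20,13)*2=26 best=110, r--
l=8 r=9: min(20,2)*1=2 best=110, r--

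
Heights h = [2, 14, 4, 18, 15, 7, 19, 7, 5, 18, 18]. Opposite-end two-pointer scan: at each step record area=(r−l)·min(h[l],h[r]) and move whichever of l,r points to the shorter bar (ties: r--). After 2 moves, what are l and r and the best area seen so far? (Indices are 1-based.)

l=3, r=11, best area=126

l=1 r=11: min(2,18)*10=20 best=20 *, l++
l=2 r=11: min(14,18)*9=126 best=126 *, l++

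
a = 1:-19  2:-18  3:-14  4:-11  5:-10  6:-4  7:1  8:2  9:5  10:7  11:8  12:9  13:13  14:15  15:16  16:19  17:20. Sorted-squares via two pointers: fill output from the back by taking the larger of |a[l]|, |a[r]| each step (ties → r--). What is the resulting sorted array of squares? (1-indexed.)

l=1 r=17: |-19|<=|20| out[17]=400, r--
l=1 r=16: |-19|<=|19| out[16]=361, r--
l=1 r=15: |-19|>|16| out[15]=361, l++
l=2 r=15: |-18|>|16| out[14]=324, l++
l=3 r=15: |-14|<=|16| out[13]=256, r--
l=3 r=14: |-14|<=|15| out[12]=225, r--
l=3 r=13: |-14|>|13| out[11]=196, l++
l=4 r=13: |-11|<=|13| out[10]=169, r--
l=4 r=12: |-11|>|9| out[9]=121, l++
l=5 r=12: |-10|>|9| out[8]=100, l++
l=6 r=12: |-4|<=|9| out[7]=81, r--
l=6 r=11: |-4|<=|8| out[6]=64, r--
l=6 r=10: |-4|<=|7| out[5]=49, r--
l=6 r=9: |-4|<=|5| out[4]=25, r--
l=6 r=8: |-4|>|2| out[3]=16, l++
l=7 r=8: |1|<=|2| out[2]=4, r--
l=7 r=7: |1|<=|1| out[1]=1, r--

[1, 4, 16, 25, 49, 64, 81, 100, 121, 169, 196, 225, 256, 324, 361, 361, 400]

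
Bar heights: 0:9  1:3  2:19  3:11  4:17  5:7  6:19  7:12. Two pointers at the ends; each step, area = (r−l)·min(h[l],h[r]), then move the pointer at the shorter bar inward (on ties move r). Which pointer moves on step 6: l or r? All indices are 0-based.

l=0 r=7: min(9,12)*7=63 best=63 *, l++
l=1 r=7: min(3,12)*6=18 best=63, l++
l=2 r=7: min(19,12)*5=60 best=63, r--
l=2 r=6: min(19,19)*4=76 best=76 *, r--
l=2 r=5: min(19,7)*3=21 best=76, r--
l=2 r=4: min(19,17)*2=34 best=76, r--

r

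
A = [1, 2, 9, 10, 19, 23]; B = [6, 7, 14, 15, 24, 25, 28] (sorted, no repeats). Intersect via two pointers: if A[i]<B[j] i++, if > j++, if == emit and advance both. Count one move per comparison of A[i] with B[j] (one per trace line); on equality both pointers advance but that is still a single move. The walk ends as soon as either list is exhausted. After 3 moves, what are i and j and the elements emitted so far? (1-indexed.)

[i=1,j=1] 1<6 → i++
[i=2,j=1] 2<6 → i++
[i=3,j=1] 9>6 → j++

i=3, j=2, emitted=[]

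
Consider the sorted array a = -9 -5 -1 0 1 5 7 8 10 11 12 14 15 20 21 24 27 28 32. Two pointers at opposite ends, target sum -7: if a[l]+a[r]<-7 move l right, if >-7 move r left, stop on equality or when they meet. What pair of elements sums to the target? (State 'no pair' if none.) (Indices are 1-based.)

l=1 r=19: -9+32=23 >-7, r--
l=1 r=18: -9+28=19 >-7, r--
l=1 r=17: -9+27=18 >-7, r--
l=1 r=16: -9+24=15 >-7, r--
l=1 r=15: -9+21=12 >-7, r--
l=1 r=14: -9+20=11 >-7, r--
l=1 r=13: -9+15=6 >-7, r--
l=1 r=12: -9+14=5 >-7, r--
l=1 r=11: -9+12=3 >-7, r--
l=1 r=10: -9+11=2 >-7, r--
l=1 r=9: -9+10=1 >-7, r--
l=1 r=8: -9+8=-1 >-7, r--
l=1 r=7: -9+7=-2 >-7, r--
l=1 r=6: -9+5=-4 >-7, r--
l=1 r=5: -9+1=-8 <-7, l++
l=2 r=5: -5+1=-4 >-7, r--
l=2 r=4: -5+0=-5 >-7, r--
l=2 r=3: -5+-1=-6 >-7, r--

no pair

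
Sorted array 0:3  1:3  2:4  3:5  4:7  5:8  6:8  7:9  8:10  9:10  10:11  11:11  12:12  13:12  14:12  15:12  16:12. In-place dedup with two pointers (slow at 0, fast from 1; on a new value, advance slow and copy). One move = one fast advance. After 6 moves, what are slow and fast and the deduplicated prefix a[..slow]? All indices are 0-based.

slow=4, fast=7, prefix=[3, 4, 5, 7, 8]

slow=0 fast=1: a[fast]=3=a[slow] dup, fast++
slow=0 fast=2: a[fast]=4≠a[slow]=3 write a[1]=4, slow++,fast++
slow=1 fast=3: a[fast]=5≠a[slow]=4 write a[2]=5, slow++,fast++
slow=2 fast=4: a[fast]=7≠a[slow]=5 write a[3]=7, slow++,fast++
slow=3 fast=5: a[fast]=8≠a[slow]=7 write a[4]=8, slow++,fast++
slow=4 fast=6: a[fast]=8=a[slow] dup, fast++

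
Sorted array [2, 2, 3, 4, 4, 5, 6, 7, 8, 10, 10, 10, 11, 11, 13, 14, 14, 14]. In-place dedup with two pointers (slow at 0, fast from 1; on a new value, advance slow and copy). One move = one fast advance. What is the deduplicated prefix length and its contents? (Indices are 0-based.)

length 11; prefix = [2, 3, 4, 5, 6, 7, 8, 10, 11, 13, 14]

slow=0 fast=1: a[fast]=2=a[slow] dup, fast++
slow=0 fast=2: a[fast]=3≠a[slow]=2 write a[1]=3, slow++,fast++
slow=1 fast=3: a[fast]=4≠a[slow]=3 write a[2]=4, slow++,fast++
slow=2 fast=4: a[fast]=4=a[slow] dup, fast++
slow=2 fast=5: a[fast]=5≠a[slow]=4 write a[3]=5, slow++,fast++
slow=3 fast=6: a[fast]=6≠a[slow]=5 write a[4]=6, slow++,fast++
slow=4 fast=7: a[fast]=7≠a[slow]=6 write a[5]=7, slow++,fast++
slow=5 fast=8: a[fast]=8≠a[slow]=7 write a[6]=8, slow++,fast++
slow=6 fast=9: a[fast]=10≠a[slow]=8 write a[7]=10, slow++,fast++
slow=7 fast=10: a[fast]=10=a[slow] dup, fast++
slow=7 fast=11: a[fast]=10=a[slow] dup, fast++
slow=7 fast=12: a[fast]=11≠a[slow]=10 write a[8]=11, slow++,fast++
slow=8 fast=13: a[fast]=11=a[slow] dup, fast++
slow=8 fast=14: a[fast]=13≠a[slow]=11 write a[9]=13, slow++,fast++
slow=9 fast=15: a[fast]=14≠a[slow]=13 write a[10]=14, slow++,fast++
slow=10 fast=16: a[fast]=14=a[slow] dup, fast++
slow=10 fast=17: a[fast]=14=a[slow] dup, fast++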